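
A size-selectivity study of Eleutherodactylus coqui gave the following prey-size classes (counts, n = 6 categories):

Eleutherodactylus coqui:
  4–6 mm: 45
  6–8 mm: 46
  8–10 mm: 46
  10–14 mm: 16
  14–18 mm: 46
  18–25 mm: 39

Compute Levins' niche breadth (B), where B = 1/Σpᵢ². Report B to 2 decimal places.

Proportions for Eleutherodactylus coqui (n=238): 45/238=0.1891, 46/238=0.1933, 46/238=0.1933, 16/238=0.0672, 46/238=0.1933, 39/238=0.1639
Σpᵢ² = 0.1891² + 0.1933² + 0.1933² + 0.0672² + 0.1933² + 0.1639² = 0.035759 + 0.037365 + 0.037365 + 0.004516 + 0.037365 + 0.026863 = 0.179233
B = 1 / 0.179233 = 5.5793

5.58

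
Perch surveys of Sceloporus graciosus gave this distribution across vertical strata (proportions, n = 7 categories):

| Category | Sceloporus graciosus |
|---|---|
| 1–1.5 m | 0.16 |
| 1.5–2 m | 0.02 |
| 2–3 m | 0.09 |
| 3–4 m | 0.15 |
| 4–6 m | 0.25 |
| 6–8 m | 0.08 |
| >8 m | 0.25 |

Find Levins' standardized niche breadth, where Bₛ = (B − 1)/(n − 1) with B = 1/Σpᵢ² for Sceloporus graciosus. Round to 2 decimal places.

Σpᵢ² = 0.16² + 0.02² + 0.09² + 0.15² + 0.25² + 0.08² + 0.25² = 0.0256 + 0.0004 + 0.0081 + 0.0225 + 0.0625 + 0.0064 + 0.0625 = 0.1880
B = 1 / 0.1880 = 5.3191
Bₛ = (B − 1)/(n − 1) = (5.3191 − 1)/(7 − 1) = 4.3191/6 = 0.7199

0.72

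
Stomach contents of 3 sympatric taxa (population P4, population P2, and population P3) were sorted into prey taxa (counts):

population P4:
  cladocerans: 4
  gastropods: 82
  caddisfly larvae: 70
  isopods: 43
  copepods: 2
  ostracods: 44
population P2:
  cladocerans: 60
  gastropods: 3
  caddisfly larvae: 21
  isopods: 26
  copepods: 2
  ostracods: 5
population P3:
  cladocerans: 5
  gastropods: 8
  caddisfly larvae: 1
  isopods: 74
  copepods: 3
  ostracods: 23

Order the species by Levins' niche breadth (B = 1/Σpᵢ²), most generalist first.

population P4 > population P2 > population P3

Proportions for population P4 (n=245): 4/245=0.0163, 82/245=0.3347, 70/245=0.2857, 43/245=0.1755, 2/245=0.0082, 44/245=0.1796
Proportions for population P2 (n=117): 60/117=0.5128, 3/117=0.0256, 21/117=0.1795, 26/117=0.2222, 2/117=0.0171, 5/117=0.0427
Proportions for population P3 (n=114): 5/114=0.0439, 8/114=0.0702, 1/114=0.0088, 74/114=0.6491, 3/114=0.0263, 23/114=0.2018
Σp_P4ᵢ² = 0.0163² + 0.3347² + 0.2857² + 0.1755² + 0.0082² + 0.1796² = 0.000266 + 0.112024 + 0.081624 + 0.030800 + 0.000067 + 0.032256 = 0.257037
B_P4 = 1 / 0.257037 = 3.8905
Σp_P2ᵢ² = 0.5128² + 0.0256² + 0.1795² + 0.2222² + 0.0171² + 0.0427² = 0.262964 + 0.000655 + 0.032220 + 0.049373 + 0.000292 + 0.001823 = 0.347327
B_P2 = 1 / 0.347327 = 2.8791
Σp_P3ᵢ² = 0.0439² + 0.0702² + 0.0088² + 0.6491² + 0.0263² + 0.2018² = 0.001927 + 0.004928 + 0.000077 + 0.421331 + 0.000692 + 0.040723 = 0.469678
B_P3 = 1 / 0.469678 = 2.1291
Ranking by B (broadest → narrowest): population P4 (3.89) > population P2 (2.88) > population P3 (2.13)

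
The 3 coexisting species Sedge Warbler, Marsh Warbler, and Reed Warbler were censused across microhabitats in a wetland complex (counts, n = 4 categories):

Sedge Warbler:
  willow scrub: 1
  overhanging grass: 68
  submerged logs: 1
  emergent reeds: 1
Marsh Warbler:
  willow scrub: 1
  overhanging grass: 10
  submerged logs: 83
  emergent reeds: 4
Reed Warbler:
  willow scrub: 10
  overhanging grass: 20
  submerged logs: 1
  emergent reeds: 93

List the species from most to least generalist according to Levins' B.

Proportions for Sedge Warbler (n=71): 1/71=0.0141, 68/71=0.9577, 1/71=0.0141, 1/71=0.0141
Proportions for Marsh Warbler (n=98): 1/98=0.0102, 10/98=0.1020, 83/98=0.8469, 4/98=0.0408
Proportions for Reed Warbler (n=124): 10/124=0.0806, 20/124=0.1613, 1/124=0.0081, 93/124=0.7500
Σp_Sedgᵢ² = 0.0141² + 0.9577² + 0.0141² + 0.0141² = 0.000199 + 0.917189 + 0.000199 + 0.000199 = 0.917786
B_Sedg = 1 / 0.917786 = 1.0896
Σp_Marsᵢ² = 0.0102² + 0.1020² + 0.8469² + 0.0408² = 0.000104 + 0.010404 + 0.717240 + 0.001665 = 0.729413
B_Mars = 1 / 0.729413 = 1.3710
Σp_Reedᵢ² = 0.0806² + 0.1613² + 0.0081² + 0.7500² = 0.006496 + 0.026018 + 0.000066 + 0.562500 = 0.595080
B_Reed = 1 / 0.595080 = 1.6804
Ranking by B (broadest → narrowest): Reed Warbler (1.68) > Marsh Warbler (1.37) > Sedge Warbler (1.09)

Reed Warbler > Marsh Warbler > Sedge Warbler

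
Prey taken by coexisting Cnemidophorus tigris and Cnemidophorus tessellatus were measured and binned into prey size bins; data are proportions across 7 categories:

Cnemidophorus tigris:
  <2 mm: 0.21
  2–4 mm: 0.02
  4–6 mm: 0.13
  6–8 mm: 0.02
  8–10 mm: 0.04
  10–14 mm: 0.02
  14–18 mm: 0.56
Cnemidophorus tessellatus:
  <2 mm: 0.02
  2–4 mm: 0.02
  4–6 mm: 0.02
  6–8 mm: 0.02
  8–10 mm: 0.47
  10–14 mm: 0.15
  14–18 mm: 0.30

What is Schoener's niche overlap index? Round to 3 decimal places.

0.440

Σ|p₁ᵢ − p₂ᵢ| = 0.19 + 0.00 + 0.11 + 0.00 + 0.43 + 0.13 + 0.26 = 1.12
D = 1 − ½ × 1.12 = 1 − 0.560 = 0.44000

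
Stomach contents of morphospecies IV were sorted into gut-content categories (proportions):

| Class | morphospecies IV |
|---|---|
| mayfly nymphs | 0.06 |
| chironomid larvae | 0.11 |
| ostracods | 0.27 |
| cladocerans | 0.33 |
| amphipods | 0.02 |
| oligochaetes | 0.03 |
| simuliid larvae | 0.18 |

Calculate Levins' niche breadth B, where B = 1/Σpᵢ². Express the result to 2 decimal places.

Σpᵢ² = 0.06² + 0.11² + 0.27² + 0.33² + 0.02² + 0.03² + 0.18² = 0.0036 + 0.0121 + 0.0729 + 0.1089 + 0.0004 + 0.0009 + 0.0324 = 0.2312
B = 1 / 0.2312 = 4.3253

4.33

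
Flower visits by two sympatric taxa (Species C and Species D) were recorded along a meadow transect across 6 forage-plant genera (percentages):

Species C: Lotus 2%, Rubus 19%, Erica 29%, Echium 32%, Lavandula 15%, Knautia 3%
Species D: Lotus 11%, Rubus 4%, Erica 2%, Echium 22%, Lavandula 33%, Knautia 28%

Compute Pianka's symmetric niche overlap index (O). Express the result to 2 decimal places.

Convert percentages to proportions (divide by 100).
Σ p₁ᵢp₂ᵢ = 0.0022 + 0.0076 + 0.0058 + 0.0704 + 0.0495 + 0.0084 = 0.1439
Σp_1ᵢ² = 0.02² + 0.19² + 0.29² + 0.32² + 0.15² + 0.03² = 0.0004 + 0.0361 + 0.0841 + 0.1024 + 0.0225 + 0.0009 = 0.2464
Σp_2ᵢ² = 0.11² + 0.04² + 0.02² + 0.22² + 0.33² + 0.28² = 0.0121 + 0.0016 + 0.0004 + 0.0484 + 0.1089 + 0.0784 = 0.2498
O = 0.1439 / √(0.2464 × 0.2498) = 0.1439 / 0.24809 = 0.5800

0.58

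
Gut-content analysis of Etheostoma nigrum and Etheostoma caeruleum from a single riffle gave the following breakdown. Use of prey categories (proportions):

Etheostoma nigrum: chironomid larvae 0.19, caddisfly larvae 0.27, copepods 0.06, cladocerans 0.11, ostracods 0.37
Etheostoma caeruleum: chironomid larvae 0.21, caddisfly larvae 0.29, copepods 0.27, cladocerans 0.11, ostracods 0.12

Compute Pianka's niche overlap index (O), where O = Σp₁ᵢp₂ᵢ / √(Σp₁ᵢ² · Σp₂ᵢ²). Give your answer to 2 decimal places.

Σ p₁ᵢp₂ᵢ = 0.0399 + 0.0783 + 0.0162 + 0.0121 + 0.0444 = 0.1909
Σp_1ᵢ² = 0.19² + 0.27² + 0.06² + 0.11² + 0.37² = 0.0361 + 0.0729 + 0.0036 + 0.0121 + 0.1369 = 0.2616
Σp_2ᵢ² = 0.21² + 0.29² + 0.27² + 0.11² + 0.12² = 0.0441 + 0.0841 + 0.0729 + 0.0121 + 0.0144 = 0.2276
O = 0.1909 / √(0.2616 × 0.2276) = 0.1909 / 0.24401 = 0.7823

0.78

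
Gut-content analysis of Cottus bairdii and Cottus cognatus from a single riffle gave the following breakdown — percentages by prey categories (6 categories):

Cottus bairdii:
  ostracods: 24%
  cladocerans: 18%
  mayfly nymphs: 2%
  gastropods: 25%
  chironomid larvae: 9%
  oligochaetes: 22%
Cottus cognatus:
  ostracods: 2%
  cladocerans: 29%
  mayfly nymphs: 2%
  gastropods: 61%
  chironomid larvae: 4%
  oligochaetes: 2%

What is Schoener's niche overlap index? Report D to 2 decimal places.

Convert percentages to proportions (divide by 100).
Σ|p₁ᵢ − p₂ᵢ| = 0.22 + 0.11 + 0.00 + 0.36 + 0.05 + 0.20 = 0.94
D = 1 − ½ × 0.94 = 1 − 0.470 = 0.5300

0.53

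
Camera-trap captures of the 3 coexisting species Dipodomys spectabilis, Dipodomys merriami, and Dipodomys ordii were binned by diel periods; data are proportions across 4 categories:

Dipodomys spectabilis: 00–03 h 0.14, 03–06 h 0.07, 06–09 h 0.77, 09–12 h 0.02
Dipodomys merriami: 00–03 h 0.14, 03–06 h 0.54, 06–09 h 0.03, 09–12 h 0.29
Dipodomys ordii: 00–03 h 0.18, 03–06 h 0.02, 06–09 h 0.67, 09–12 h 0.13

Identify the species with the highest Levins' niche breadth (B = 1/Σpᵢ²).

Σp_specᵢ² = 0.14² + 0.07² + 0.77² + 0.02² = 0.0196 + 0.0049 + 0.5929 + 0.0004 = 0.6178
B_spec = 1 / 0.6178 = 1.6186
Σp_merrᵢ² = 0.14² + 0.54² + 0.03² + 0.29² = 0.0196 + 0.2916 + 0.0009 + 0.0841 = 0.3962
B_merr = 1 / 0.3962 = 2.5240
Σp_ordiᵢ² = 0.18² + 0.02² + 0.67² + 0.13² = 0.0324 + 0.0004 + 0.4489 + 0.0169 = 0.4986
B_ordi = 1 / 0.4986 = 2.0056
Highest B → broadest niche (most generalist): Dipodomys merriami (B = 2.52).

Dipodomys merriami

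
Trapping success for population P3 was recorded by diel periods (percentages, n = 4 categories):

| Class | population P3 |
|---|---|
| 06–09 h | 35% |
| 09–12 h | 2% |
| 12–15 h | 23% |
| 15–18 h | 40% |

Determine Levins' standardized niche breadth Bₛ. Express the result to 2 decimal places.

0.66

Convert percentages to proportions (divide by 100).
Σpᵢ² = 0.35² + 0.02² + 0.23² + 0.40² = 0.1225 + 0.0004 + 0.0529 + 0.1600 = 0.3358
B = 1 / 0.3358 = 2.9780
Bₛ = (B − 1)/(n − 1) = (2.9780 − 1)/(4 − 1) = 1.9780/3 = 0.6593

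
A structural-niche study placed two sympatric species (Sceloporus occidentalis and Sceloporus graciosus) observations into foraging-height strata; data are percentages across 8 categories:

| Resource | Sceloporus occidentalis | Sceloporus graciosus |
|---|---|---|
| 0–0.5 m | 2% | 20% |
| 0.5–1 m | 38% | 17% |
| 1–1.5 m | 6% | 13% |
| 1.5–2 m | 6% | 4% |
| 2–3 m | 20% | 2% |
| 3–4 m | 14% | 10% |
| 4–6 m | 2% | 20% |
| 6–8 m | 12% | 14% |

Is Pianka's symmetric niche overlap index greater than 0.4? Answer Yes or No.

Yes

Convert percentages to proportions (divide by 100).
Σ p₁ᵢp₂ᵢ = 0.0040 + 0.0646 + 0.0078 + 0.0024 + 0.0040 + 0.0140 + 0.0040 + 0.0168 = 0.1176
Σp_1ᵢ² = 0.02² + 0.38² + 0.06² + 0.06² + 0.20² + 0.14² + 0.02² + 0.12² = 0.0004 + 0.1444 + 0.0036 + 0.0036 + 0.0400 + 0.0196 + 0.0004 + 0.0144 = 0.2264
Σp_2ᵢ² = 0.20² + 0.17² + 0.13² + 0.04² + 0.02² + 0.10² + 0.20² + 0.14² = 0.0400 + 0.0289 + 0.0169 + 0.0016 + 0.0004 + 0.0100 + 0.0400 + 0.0196 = 0.1574
O = 0.1176 / √(0.2264 × 0.1574) = 0.1176 / 0.18877 = 0.6230
O = 0.6230 > 0.4 → Yes.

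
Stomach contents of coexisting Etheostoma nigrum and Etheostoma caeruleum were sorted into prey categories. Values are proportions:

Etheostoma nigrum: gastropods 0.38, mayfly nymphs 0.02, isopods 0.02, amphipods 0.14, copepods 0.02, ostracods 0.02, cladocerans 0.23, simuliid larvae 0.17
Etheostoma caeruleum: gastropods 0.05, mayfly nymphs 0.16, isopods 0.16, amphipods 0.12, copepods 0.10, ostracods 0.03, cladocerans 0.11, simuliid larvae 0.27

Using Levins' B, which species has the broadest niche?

Etheostoma caeruleum

Σp_nigrᵢ² = 0.38² + 0.02² + 0.02² + 0.14² + 0.02² + 0.02² + 0.23² + 0.17² = 0.1444 + 0.0004 + 0.0004 + 0.0196 + 0.0004 + 0.0004 + 0.0529 + 0.0289 = 0.2474
B_nigr = 1 / 0.2474 = 4.0420
Σp_caerᵢ² = 0.05² + 0.16² + 0.16² + 0.12² + 0.10² + 0.03² + 0.11² + 0.27² = 0.0025 + 0.0256 + 0.0256 + 0.0144 + 0.0100 + 0.0009 + 0.0121 + 0.0729 = 0.1640
B_caer = 1 / 0.1640 = 6.0976
Highest B → broadest niche (most generalist): Etheostoma caeruleum (B = 6.10).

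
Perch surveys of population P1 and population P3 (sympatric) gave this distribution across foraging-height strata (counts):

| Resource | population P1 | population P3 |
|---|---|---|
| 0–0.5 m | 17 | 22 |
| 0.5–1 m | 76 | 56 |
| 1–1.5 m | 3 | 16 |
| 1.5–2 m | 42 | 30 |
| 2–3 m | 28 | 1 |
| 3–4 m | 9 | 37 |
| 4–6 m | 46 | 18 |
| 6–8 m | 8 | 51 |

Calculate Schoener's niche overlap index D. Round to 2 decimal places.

0.62

Proportions for population P1 (n=229): 17/229=0.0742, 76/229=0.3319, 3/229=0.0131, 42/229=0.1834, 28/229=0.1223, 9/229=0.0393, 46/229=0.2009, 8/229=0.0349
Proportions for population P3 (n=231): 22/231=0.0952, 56/231=0.2424, 16/231=0.0693, 30/231=0.1299, 1/231=0.0043, 37/231=0.1602, 18/231=0.0779, 51/231=0.2208
Σ|p₁ᵢ − p₂ᵢ| = 0.0210 + 0.0895 + 0.0562 + 0.0535 + 0.1180 + 0.1209 + 0.1230 + 0.1859 = 0.7680
D = 1 − ½ × 0.7680 = 1 − 0.38400 = 0.61600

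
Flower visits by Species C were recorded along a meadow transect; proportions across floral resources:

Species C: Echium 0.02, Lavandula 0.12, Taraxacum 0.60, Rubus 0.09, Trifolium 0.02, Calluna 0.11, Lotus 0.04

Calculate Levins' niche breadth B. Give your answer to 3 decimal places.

2.519

Σpᵢ² = 0.02² + 0.12² + 0.60² + 0.09² + 0.02² + 0.11² + 0.04² = 0.0004 + 0.0144 + 0.3600 + 0.0081 + 0.0004 + 0.0121 + 0.0016 = 0.3970
B = 1 / 0.3970 = 2.51889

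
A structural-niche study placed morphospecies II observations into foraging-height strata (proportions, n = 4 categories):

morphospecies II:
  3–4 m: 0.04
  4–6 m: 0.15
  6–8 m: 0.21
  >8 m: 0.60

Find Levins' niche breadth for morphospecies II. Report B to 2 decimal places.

2.34

Σpᵢ² = 0.04² + 0.15² + 0.21² + 0.60² = 0.0016 + 0.0225 + 0.0441 + 0.3600 = 0.4282
B = 1 / 0.4282 = 2.3354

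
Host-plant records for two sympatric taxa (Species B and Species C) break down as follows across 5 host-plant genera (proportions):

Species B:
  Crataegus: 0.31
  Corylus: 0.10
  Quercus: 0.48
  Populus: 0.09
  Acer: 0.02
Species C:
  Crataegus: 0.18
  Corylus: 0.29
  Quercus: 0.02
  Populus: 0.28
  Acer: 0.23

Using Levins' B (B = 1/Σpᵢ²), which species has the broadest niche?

Species C

Σp_Bᵢ² = 0.31² + 0.10² + 0.48² + 0.09² + 0.02² = 0.0961 + 0.0100 + 0.2304 + 0.0081 + 0.0004 = 0.3450
B_B = 1 / 0.3450 = 2.8986
Σp_Cᵢ² = 0.18² + 0.29² + 0.02² + 0.28² + 0.23² = 0.0324 + 0.0841 + 0.0004 + 0.0784 + 0.0529 = 0.2482
B_C = 1 / 0.2482 = 4.0290
Highest B → broadest niche (most generalist): Species C (B = 4.03).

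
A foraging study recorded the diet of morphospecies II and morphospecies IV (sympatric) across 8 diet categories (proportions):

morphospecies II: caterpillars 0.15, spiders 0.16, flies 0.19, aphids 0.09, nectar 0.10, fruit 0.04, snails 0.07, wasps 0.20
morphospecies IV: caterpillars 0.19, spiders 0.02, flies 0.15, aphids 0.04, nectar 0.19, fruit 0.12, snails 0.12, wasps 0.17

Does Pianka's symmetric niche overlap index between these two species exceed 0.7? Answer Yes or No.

Σ p₁ᵢp₂ᵢ = 0.0285 + 0.0032 + 0.0285 + 0.0036 + 0.0190 + 0.0048 + 0.0084 + 0.0340 = 0.1300
Σp_1ᵢ² = 0.15² + 0.16² + 0.19² + 0.09² + 0.10² + 0.04² + 0.07² + 0.20² = 0.0225 + 0.0256 + 0.0361 + 0.0081 + 0.0100 + 0.0016 + 0.0049 + 0.0400 = 0.1488
Σp_2ᵢ² = 0.19² + 0.02² + 0.15² + 0.04² + 0.19² + 0.12² + 0.12² + 0.17² = 0.0361 + 0.0004 + 0.0225 + 0.0016 + 0.0361 + 0.0144 + 0.0144 + 0.0289 = 0.1544
O = 0.1300 / √(0.1488 × 0.1544) = 0.1300 / 0.15157 = 0.8577
O = 0.8577 > 0.7 → Yes.

Yes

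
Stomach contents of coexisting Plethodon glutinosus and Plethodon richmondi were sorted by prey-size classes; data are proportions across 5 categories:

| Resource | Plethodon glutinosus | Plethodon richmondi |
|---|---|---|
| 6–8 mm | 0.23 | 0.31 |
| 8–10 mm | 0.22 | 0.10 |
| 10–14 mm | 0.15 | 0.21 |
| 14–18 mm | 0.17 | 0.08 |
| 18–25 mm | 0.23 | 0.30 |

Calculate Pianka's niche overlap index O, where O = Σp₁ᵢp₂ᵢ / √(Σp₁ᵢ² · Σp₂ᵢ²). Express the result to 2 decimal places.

0.92

Σ p₁ᵢp₂ᵢ = 0.0713 + 0.0220 + 0.0315 + 0.0136 + 0.0690 = 0.2074
Σp_1ᵢ² = 0.23² + 0.22² + 0.15² + 0.17² + 0.23² = 0.0529 + 0.0484 + 0.0225 + 0.0289 + 0.0529 = 0.2056
Σp_2ᵢ² = 0.31² + 0.10² + 0.21² + 0.08² + 0.30² = 0.0961 + 0.0100 + 0.0441 + 0.0064 + 0.0900 = 0.2466
O = 0.2074 / √(0.2056 × 0.2466) = 0.2074 / 0.22517 = 0.9211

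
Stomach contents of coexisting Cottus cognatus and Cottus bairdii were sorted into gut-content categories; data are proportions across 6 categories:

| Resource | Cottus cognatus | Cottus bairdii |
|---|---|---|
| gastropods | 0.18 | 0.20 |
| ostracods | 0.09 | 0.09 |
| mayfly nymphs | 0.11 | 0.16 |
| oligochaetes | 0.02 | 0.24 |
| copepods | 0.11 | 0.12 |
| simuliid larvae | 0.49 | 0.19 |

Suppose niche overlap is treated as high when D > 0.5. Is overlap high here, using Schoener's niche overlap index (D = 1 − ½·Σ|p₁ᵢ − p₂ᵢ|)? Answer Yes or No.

Yes

Σ|p₁ᵢ − p₂ᵢ| = 0.02 + 0.00 + 0.05 + 0.22 + 0.01 + 0.30 = 0.60
D = 1 − ½ × 0.60 = 1 − 0.300 = 0.7000
D = 0.7000 > 0.5 → Yes.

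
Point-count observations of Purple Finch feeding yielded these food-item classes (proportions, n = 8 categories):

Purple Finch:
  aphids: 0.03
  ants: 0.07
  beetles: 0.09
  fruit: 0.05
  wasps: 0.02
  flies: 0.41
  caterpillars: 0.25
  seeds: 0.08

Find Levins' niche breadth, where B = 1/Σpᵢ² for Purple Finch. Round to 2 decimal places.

Σpᵢ² = 0.03² + 0.07² + 0.09² + 0.05² + 0.02² + 0.41² + 0.25² + 0.08² = 0.0009 + 0.0049 + 0.0081 + 0.0025 + 0.0004 + 0.1681 + 0.0625 + 0.0064 = 0.2538
B = 1 / 0.2538 = 3.9401

3.94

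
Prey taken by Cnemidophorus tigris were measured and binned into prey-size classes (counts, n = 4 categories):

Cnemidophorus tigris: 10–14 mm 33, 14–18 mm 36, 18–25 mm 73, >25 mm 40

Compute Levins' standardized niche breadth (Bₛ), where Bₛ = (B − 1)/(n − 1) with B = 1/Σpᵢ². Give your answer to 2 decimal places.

0.85

Proportions for Cnemidophorus tigris (n=182): 33/182=0.1813, 36/182=0.1978, 73/182=0.4011, 40/182=0.2198
Σpᵢ² = 0.1813² + 0.1978² + 0.4011² + 0.2198² = 0.032870 + 0.039125 + 0.160881 + 0.048312 = 0.281188
B = 1 / 0.281188 = 3.5563
Bₛ = (B − 1)/(n − 1) = (3.5563 − 1)/(4 − 1) = 2.5563/3 = 0.8521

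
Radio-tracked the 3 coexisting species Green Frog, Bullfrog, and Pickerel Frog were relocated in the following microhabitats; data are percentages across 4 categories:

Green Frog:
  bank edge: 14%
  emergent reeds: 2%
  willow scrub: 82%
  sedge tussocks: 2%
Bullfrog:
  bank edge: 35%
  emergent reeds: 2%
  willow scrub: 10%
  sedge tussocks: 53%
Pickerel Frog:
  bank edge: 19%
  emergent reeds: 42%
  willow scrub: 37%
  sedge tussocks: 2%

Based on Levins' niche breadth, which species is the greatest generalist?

Pickerel Frog

Convert percentages to proportions (divide by 100).
Σp_Greeᵢ² = 0.14² + 0.02² + 0.82² + 0.02² = 0.0196 + 0.0004 + 0.6724 + 0.0004 = 0.6928
B_Gree = 1 / 0.6928 = 1.4434
Σp_Bullᵢ² = 0.35² + 0.02² + 0.10² + 0.53² = 0.1225 + 0.0004 + 0.0100 + 0.2809 = 0.4138
B_Bull = 1 / 0.4138 = 2.4166
Σp_Pickᵢ² = 0.19² + 0.42² + 0.37² + 0.02² = 0.0361 + 0.1764 + 0.1369 + 0.0004 = 0.3498
B_Pick = 1 / 0.3498 = 2.8588
Highest B → broadest niche (most generalist): Pickerel Frog (B = 2.86).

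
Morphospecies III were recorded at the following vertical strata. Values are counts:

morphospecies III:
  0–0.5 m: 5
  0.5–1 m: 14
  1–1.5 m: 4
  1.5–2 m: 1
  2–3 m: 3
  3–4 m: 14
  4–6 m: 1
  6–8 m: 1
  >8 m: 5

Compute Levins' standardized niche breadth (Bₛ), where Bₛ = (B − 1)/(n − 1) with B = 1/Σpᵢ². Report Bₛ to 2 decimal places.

Proportions for morphospecies III (n=48): 5/48=0.1042, 14/48=0.2917, 4/48=0.0833, 1/48=0.0208, 3/48=0.0625, 14/48=0.2917, 1/48=0.0208, 1/48=0.0208, 5/48=0.1042
Σpᵢ² = 0.1042² + 0.2917² + 0.0833² + 0.0208² + 0.0625² + 0.2917² + 0.0208² + 0.0208² + 0.1042² = 0.010858 + 0.085089 + 0.006939 + 0.000433 + 0.003906 + 0.085089 + 0.000433 + 0.000433 + 0.010858 = 0.204038
B = 1 / 0.204038 = 4.9010
Bₛ = (B − 1)/(n − 1) = (4.9010 − 1)/(9 − 1) = 3.9010/8 = 0.4876

0.49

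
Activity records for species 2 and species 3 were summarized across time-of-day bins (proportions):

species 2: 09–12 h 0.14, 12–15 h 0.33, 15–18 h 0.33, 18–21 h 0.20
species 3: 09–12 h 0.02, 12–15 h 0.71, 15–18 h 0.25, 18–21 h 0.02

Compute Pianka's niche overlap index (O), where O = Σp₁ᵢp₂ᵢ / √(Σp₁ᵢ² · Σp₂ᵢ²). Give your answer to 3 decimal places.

0.816

Σ p₁ᵢp₂ᵢ = 0.0028 + 0.2343 + 0.0825 + 0.0040 = 0.3236
Σp_1ᵢ² = 0.14² + 0.33² + 0.33² + 0.20² = 0.0196 + 0.1089 + 0.1089 + 0.0400 = 0.2774
Σp_2ᵢ² = 0.02² + 0.71² + 0.25² + 0.02² = 0.0004 + 0.5041 + 0.0625 + 0.0004 = 0.5674
O = 0.3236 / √(0.2774 × 0.5674) = 0.3236 / 0.396733 = 0.81566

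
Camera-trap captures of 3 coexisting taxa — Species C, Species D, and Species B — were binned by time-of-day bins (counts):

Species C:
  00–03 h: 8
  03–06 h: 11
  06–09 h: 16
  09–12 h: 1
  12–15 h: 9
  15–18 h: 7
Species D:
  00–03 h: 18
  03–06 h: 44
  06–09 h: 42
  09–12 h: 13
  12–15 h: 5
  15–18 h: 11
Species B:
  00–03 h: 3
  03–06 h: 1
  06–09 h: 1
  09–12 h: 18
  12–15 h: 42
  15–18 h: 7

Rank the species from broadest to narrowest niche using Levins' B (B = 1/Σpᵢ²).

Proportions for Species C (n=52): 8/52=0.1538, 11/52=0.2115, 16/52=0.3077, 1/52=0.0192, 9/52=0.1731, 7/52=0.1346
Proportions for Species D (n=133): 18/133=0.1353, 44/133=0.3308, 42/133=0.3158, 13/133=0.0977, 5/133=0.0376, 11/133=0.0827
Proportions for Species B (n=72): 3/72=0.0417, 1/72=0.0139, 1/72=0.0139, 18/72=0.2500, 42/72=0.5833, 7/72=0.0972
Σp_Cᵢ² = 0.1538² + 0.2115² + 0.3077² + 0.0192² + 0.1731² + 0.1346² = 0.023654 + 0.044732 + 0.094679 + 0.000369 + 0.029964 + 0.018117 = 0.211515
B_C = 1 / 0.211515 = 4.7278
Σp_Dᵢ² = 0.1353² + 0.3308² + 0.3158² + 0.0977² + 0.0376² + 0.0827² = 0.018306 + 0.109429 + 0.099730 + 0.009545 + 0.001414 + 0.006839 = 0.245263
B_D = 1 / 0.245263 = 4.0773
Σp_Bᵢ² = 0.0417² + 0.0139² + 0.0139² + 0.2500² + 0.5833² + 0.0972² = 0.001739 + 0.000193 + 0.000193 + 0.062500 + 0.340239 + 0.009448 = 0.414312
B_B = 1 / 0.414312 = 2.4136
Ranking by B (broadest → narrowest): Species C (4.73) > Species D (4.08) > Species B (2.41)

Species C > Species D > Species B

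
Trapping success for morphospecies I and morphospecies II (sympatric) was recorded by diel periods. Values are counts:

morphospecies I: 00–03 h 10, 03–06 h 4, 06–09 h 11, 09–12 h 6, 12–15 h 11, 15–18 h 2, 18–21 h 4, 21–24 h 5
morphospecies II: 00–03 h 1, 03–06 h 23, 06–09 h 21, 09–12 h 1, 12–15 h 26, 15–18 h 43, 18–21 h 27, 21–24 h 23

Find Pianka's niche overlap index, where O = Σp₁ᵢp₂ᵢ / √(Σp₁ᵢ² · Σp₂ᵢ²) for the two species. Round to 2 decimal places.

0.65

Proportions for morphospecies I (n=53): 10/53=0.1887, 4/53=0.0755, 11/53=0.2075, 6/53=0.1132, 11/53=0.2075, 2/53=0.0377, 4/53=0.0755, 5/53=0.0943
Proportions for morphospecies II (n=165): 1/165=0.0061, 23/165=0.1394, 21/165=0.1273, 1/165=0.0061, 26/165=0.1576, 43/165=0.2606, 27/165=0.1636, 23/165=0.1394
Σ p₁ᵢp₂ᵢ = 0.001151 + 0.010525 + 0.026415 + 0.000691 + 0.032702 + 0.009825 + 0.012352 + 0.013145 = 0.106806
Σp_1ᵢ² = 0.1887² + 0.0755² + 0.2075² + 0.1132² + 0.2075² + 0.0377² + 0.0755² + 0.0943² = 0.035608 + 0.005700 + 0.043056 + 0.012814 + 0.043056 + 0.001421 + 0.005700 + 0.008892 = 0.156247
Σp_2ᵢ² = 0.0061² + 0.1394² + 0.1273² + 0.0061² + 0.1576² + 0.2606² + 0.1636² + 0.1394² = 0.000037 + 0.019432 + 0.016205 + 0.000037 + 0.024838 + 0.067912 + 0.026765 + 0.019432 = 0.174658
O = 0.106806 / √(0.156247 × 0.174658) = 0.106806 / 0.1651962 = 0.6465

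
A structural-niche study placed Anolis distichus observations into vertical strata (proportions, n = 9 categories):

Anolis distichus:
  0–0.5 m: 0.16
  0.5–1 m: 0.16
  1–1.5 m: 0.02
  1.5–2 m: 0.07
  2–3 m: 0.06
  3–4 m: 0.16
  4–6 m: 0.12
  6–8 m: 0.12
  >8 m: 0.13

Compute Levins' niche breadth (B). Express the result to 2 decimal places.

7.61

Σpᵢ² = 0.16² + 0.16² + 0.02² + 0.07² + 0.06² + 0.16² + 0.12² + 0.12² + 0.13² = 0.0256 + 0.0256 + 0.0004 + 0.0049 + 0.0036 + 0.0256 + 0.0144 + 0.0144 + 0.0169 = 0.1314
B = 1 / 0.1314 = 7.6104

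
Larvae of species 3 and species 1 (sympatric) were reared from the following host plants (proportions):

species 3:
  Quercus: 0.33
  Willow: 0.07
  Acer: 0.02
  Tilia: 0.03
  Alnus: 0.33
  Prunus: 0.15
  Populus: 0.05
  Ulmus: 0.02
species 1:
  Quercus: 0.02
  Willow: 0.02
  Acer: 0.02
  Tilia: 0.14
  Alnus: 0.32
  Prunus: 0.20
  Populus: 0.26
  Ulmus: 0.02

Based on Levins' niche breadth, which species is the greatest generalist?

species 1

Σp_3ᵢ² = 0.33² + 0.07² + 0.02² + 0.03² + 0.33² + 0.15² + 0.05² + 0.02² = 0.1089 + 0.0049 + 0.0004 + 0.0009 + 0.1089 + 0.0225 + 0.0025 + 0.0004 = 0.2494
B_3 = 1 / 0.2494 = 4.0096
Σp_1ᵢ² = 0.02² + 0.02² + 0.02² + 0.14² + 0.32² + 0.20² + 0.26² + 0.02² = 0.0004 + 0.0004 + 0.0004 + 0.0196 + 0.1024 + 0.0400 + 0.0676 + 0.0004 = 0.2312
B_1 = 1 / 0.2312 = 4.3253
Highest B → broadest niche (most generalist): species 1 (B = 4.33).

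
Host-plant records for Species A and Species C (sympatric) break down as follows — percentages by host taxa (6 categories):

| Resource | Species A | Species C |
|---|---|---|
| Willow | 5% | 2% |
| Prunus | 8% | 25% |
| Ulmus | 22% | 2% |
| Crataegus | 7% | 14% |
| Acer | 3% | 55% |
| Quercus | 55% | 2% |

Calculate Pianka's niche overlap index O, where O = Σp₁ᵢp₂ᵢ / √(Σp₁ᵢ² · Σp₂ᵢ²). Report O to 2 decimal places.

0.17

Convert percentages to proportions (divide by 100).
Σ p₁ᵢp₂ᵢ = 0.0010 + 0.0200 + 0.0044 + 0.0098 + 0.0165 + 0.0110 = 0.0627
Σp_1ᵢ² = 0.05² + 0.08² + 0.22² + 0.07² + 0.03² + 0.55² = 0.0025 + 0.0064 + 0.0484 + 0.0049 + 0.0009 + 0.3025 = 0.3656
Σp_2ᵢ² = 0.02² + 0.25² + 0.02² + 0.14² + 0.55² + 0.02² = 0.0004 + 0.0625 + 0.0004 + 0.0196 + 0.3025 + 0.0004 = 0.3858
O = 0.0627 / √(0.3656 × 0.3858) = 0.0627 / 0.37556 = 0.1670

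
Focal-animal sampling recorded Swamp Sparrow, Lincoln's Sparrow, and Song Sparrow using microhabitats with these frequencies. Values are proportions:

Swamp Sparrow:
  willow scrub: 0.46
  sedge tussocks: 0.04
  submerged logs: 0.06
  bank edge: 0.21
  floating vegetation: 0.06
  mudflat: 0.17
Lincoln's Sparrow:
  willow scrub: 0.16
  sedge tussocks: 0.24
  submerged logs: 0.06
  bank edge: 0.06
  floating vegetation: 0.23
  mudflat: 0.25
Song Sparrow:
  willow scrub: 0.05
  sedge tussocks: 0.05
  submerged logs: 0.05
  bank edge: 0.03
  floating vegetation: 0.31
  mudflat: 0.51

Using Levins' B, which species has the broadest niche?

Σp_Swamᵢ² = 0.46² + 0.04² + 0.06² + 0.21² + 0.06² + 0.17² = 0.2116 + 0.0016 + 0.0036 + 0.0441 + 0.0036 + 0.0289 = 0.2934
B_Swam = 1 / 0.2934 = 3.4083
Σp_Lincᵢ² = 0.16² + 0.24² + 0.06² + 0.06² + 0.23² + 0.25² = 0.0256 + 0.0576 + 0.0036 + 0.0036 + 0.0529 + 0.0625 = 0.2058
B_Linc = 1 / 0.2058 = 4.8591
Σp_Songᵢ² = 0.05² + 0.05² + 0.05² + 0.03² + 0.31² + 0.51² = 0.0025 + 0.0025 + 0.0025 + 0.0009 + 0.0961 + 0.2601 = 0.3646
B_Song = 1 / 0.3646 = 2.7427
Highest B → broadest niche (most generalist): Lincoln's Sparrow (B = 4.86).

Lincoln's Sparrow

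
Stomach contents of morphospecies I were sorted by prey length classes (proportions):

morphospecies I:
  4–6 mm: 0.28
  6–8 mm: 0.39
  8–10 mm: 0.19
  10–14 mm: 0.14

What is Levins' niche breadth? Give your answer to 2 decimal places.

Σpᵢ² = 0.28² + 0.39² + 0.19² + 0.14² = 0.0784 + 0.1521 + 0.0361 + 0.0196 = 0.2862
B = 1 / 0.2862 = 3.4941

3.49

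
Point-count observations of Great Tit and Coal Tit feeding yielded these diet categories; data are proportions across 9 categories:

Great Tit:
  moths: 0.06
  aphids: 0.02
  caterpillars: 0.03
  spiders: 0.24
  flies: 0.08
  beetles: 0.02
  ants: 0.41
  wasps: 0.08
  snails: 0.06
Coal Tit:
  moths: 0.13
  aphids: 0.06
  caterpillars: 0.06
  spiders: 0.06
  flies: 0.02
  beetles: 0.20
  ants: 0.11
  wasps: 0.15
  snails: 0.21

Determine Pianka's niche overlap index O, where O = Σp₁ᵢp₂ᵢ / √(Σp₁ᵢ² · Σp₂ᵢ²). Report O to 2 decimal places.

Σ p₁ᵢp₂ᵢ = 0.0078 + 0.0012 + 0.0018 + 0.0144 + 0.0016 + 0.0040 + 0.0451 + 0.0120 + 0.0126 = 0.1005
Σp_1ᵢ² = 0.06² + 0.02² + 0.03² + 0.24² + 0.08² + 0.02² + 0.41² + 0.08² + 0.06² = 0.0036 + 0.0004 + 0.0009 + 0.0576 + 0.0064 + 0.0004 + 0.1681 + 0.0064 + 0.0036 = 0.2474
Σp_2ᵢ² = 0.13² + 0.06² + 0.06² + 0.06² + 0.02² + 0.20² + 0.11² + 0.15² + 0.21² = 0.0169 + 0.0036 + 0.0036 + 0.0036 + 0.0004 + 0.0400 + 0.0121 + 0.0225 + 0.0441 = 0.1468
O = 0.1005 / √(0.2474 × 0.1468) = 0.1005 / 0.19057 = 0.5274

0.53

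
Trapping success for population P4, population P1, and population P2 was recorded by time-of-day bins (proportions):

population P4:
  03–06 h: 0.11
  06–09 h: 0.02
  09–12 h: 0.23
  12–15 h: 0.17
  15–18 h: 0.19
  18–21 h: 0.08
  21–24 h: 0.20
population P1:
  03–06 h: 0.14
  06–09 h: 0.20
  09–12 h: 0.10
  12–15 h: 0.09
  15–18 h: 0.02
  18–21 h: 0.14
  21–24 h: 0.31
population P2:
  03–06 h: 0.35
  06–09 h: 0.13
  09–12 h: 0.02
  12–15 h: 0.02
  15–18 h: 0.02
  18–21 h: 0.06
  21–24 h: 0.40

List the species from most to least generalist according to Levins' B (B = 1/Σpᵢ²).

population P4 > population P1 > population P2

Σp_P4ᵢ² = 0.11² + 0.02² + 0.23² + 0.17² + 0.19² + 0.08² + 0.20² = 0.0121 + 0.0004 + 0.0529 + 0.0289 + 0.0361 + 0.0064 + 0.0400 = 0.1768
B_P4 = 1 / 0.1768 = 5.6561
Σp_P1ᵢ² = 0.14² + 0.20² + 0.10² + 0.09² + 0.02² + 0.14² + 0.31² = 0.0196 + 0.0400 + 0.0100 + 0.0081 + 0.0004 + 0.0196 + 0.0961 = 0.1938
B_P1 = 1 / 0.1938 = 5.1600
Σp_P2ᵢ² = 0.35² + 0.13² + 0.02² + 0.02² + 0.02² + 0.06² + 0.40² = 0.1225 + 0.0169 + 0.0004 + 0.0004 + 0.0004 + 0.0036 + 0.1600 = 0.3042
B_P2 = 1 / 0.3042 = 3.2873
Ranking by B (broadest → narrowest): population P4 (5.66) > population P1 (5.16) > population P2 (3.29)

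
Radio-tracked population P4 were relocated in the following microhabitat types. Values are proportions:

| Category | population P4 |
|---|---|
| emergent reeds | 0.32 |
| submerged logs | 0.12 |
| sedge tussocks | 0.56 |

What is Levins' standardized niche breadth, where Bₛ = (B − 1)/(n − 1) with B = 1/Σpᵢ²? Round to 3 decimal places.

Σpᵢ² = 0.32² + 0.12² + 0.56² = 0.1024 + 0.0144 + 0.3136 = 0.4304
B = 1 / 0.4304 = 2.32342
Bₛ = (B − 1)/(n − 1) = (2.32342 − 1)/(3 − 1) = 1.32342/2 = 0.66171

0.662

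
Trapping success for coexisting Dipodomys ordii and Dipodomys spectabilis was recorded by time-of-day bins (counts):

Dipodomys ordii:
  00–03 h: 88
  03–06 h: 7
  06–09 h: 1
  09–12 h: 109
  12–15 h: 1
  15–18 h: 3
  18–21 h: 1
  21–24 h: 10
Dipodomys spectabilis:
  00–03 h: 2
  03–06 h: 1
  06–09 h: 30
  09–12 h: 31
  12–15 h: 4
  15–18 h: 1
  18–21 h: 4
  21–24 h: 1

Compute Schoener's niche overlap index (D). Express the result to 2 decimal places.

0.50

Proportions for Dipodomys ordii (n=220): 88/220=0.4000, 7/220=0.0318, 1/220=0.0045, 109/220=0.4955, 1/220=0.0045, 3/220=0.0136, 1/220=0.0045, 10/220=0.0455
Proportions for Dipodomys spectabilis (n=74): 2/74=0.0270, 1/74=0.0135, 30/74=0.4054, 31/74=0.4189, 4/74=0.0541, 1/74=0.0135, 4/74=0.0541, 1/74=0.0135
Σ|p₁ᵢ − p₂ᵢ| = 0.3730 + 0.0183 + 0.4009 + 0.0766 + 0.0496 + 0.0001 + 0.0496 + 0.0320 = 1.0001
D = 1 − ½ × 1.0001 = 1 − 0.50005 = 0.49995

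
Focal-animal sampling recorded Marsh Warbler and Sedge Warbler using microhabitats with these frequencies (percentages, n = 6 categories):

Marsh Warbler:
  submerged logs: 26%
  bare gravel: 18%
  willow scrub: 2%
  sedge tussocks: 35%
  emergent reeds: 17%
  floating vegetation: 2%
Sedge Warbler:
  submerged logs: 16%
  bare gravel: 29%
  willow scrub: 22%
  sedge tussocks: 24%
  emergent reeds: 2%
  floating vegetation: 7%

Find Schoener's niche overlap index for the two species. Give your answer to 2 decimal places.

0.64

Convert percentages to proportions (divide by 100).
Σ|p₁ᵢ − p₂ᵢ| = 0.10 + 0.11 + 0.20 + 0.11 + 0.15 + 0.05 = 0.72
D = 1 − ½ × 0.72 = 1 − 0.360 = 0.6400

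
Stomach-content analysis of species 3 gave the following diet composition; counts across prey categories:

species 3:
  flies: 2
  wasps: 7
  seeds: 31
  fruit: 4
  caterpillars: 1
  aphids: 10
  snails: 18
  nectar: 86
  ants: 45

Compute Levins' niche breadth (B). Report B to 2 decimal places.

Proportions for species 3 (n=204): 2/204=0.0098, 7/204=0.0343, 31/204=0.1520, 4/204=0.0196, 1/204=0.0049, 10/204=0.0490, 18/204=0.0882, 86/204=0.4216, 45/204=0.2206
Σpᵢ² = 0.0098² + 0.0343² + 0.1520² + 0.0196² + 0.0049² + 0.0490² + 0.0882² + 0.4216² + 0.2206² = 0.000096 + 0.001176 + 0.023104 + 0.000384 + 0.000024 + 0.002401 + 0.007779 + 0.177747 + 0.048664 = 0.261375
B = 1 / 0.261375 = 3.8259

3.83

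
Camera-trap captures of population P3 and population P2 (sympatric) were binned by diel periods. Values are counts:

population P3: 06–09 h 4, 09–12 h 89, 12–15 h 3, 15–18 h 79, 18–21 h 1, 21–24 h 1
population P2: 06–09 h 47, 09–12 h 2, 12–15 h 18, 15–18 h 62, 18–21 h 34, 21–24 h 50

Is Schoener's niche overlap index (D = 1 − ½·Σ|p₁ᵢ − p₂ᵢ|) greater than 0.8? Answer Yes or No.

Proportions for population P3 (n=177): 4/177=0.0226, 89/177=0.5028, 3/177=0.0169, 79/177=0.4463, 1/177=0.0056, 1/177=0.0056
Proportions for population P2 (n=213): 47/213=0.2207, 2/213=0.0094, 18/213=0.0845, 62/213=0.2911, 34/213=0.1596, 50/213=0.2347
Σ|p₁ᵢ − p₂ᵢ| = 0.1981 + 0.4934 + 0.0676 + 0.1552 + 0.1540 + 0.2291 = 1.2974
D = 1 − ½ × 1.2974 = 1 − 0.64870 = 0.35130
D = 0.35130 < 0.8 → No.

No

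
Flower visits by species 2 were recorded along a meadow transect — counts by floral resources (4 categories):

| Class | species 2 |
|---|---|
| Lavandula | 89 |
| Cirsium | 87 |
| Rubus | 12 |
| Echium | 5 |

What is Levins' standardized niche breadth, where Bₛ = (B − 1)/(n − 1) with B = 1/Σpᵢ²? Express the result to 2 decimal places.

0.46

Proportions for species 2 (n=193): 89/193=0.4611, 87/193=0.4508, 12/193=0.0622, 5/193=0.0259
Σpᵢ² = 0.4611² + 0.4508² + 0.0622² + 0.0259² = 0.212613 + 0.203221 + 0.003869 + 0.000671 = 0.420374
B = 1 / 0.420374 = 2.3788
Bₛ = (B − 1)/(n − 1) = (2.3788 − 1)/(4 − 1) = 1.3788/3 = 0.4596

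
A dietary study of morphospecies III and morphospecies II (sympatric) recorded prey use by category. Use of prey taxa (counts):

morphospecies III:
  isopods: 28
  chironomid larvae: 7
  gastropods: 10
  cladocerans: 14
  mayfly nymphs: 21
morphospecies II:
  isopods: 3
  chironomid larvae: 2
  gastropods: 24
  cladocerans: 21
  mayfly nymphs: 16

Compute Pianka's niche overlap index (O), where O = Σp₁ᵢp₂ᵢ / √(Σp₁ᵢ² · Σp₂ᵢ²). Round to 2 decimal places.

Proportions for morphospecies III (n=80): 28/80=0.3500, 7/80=0.0875, 10/80=0.1250, 14/80=0.1750, 21/80=0.2625
Proportions for morphospecies II (n=66): 3/66=0.0455, 2/66=0.0303, 24/66=0.3636, 21/66=0.3182, 16/66=0.2424
Σ p₁ᵢp₂ᵢ = 0.015925 + 0.002651 + 0.045450 + 0.055685 + 0.063630 = 0.183341
Σp_1ᵢ² = 0.3500² + 0.0875² + 0.1250² + 0.1750² + 0.2625² = 0.122500 + 0.007656 + 0.015625 + 0.030625 + 0.068906 = 0.245312
Σp_2ᵢ² = 0.0455² + 0.0303² + 0.3636² + 0.3182² + 0.2424² = 0.002070 + 0.000918 + 0.132205 + 0.101251 + 0.058758 = 0.295202
O = 0.183341 / √(0.245312 × 0.295202) = 0.183341 / 0.2691033 = 0.6813

0.68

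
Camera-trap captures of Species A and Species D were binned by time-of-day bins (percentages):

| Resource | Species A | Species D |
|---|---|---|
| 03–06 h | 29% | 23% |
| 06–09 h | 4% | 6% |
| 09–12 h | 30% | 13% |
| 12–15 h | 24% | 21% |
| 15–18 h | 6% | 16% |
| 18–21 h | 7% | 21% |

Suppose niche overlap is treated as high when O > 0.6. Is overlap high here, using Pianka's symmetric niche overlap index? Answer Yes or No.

Convert percentages to proportions (divide by 100).
Σ p₁ᵢp₂ᵢ = 0.0667 + 0.0024 + 0.0390 + 0.0504 + 0.0096 + 0.0147 = 0.1828
Σp_1ᵢ² = 0.29² + 0.04² + 0.30² + 0.24² + 0.06² + 0.07² = 0.0841 + 0.0016 + 0.0900 + 0.0576 + 0.0036 + 0.0049 = 0.2418
Σp_2ᵢ² = 0.23² + 0.06² + 0.13² + 0.21² + 0.16² + 0.21² = 0.0529 + 0.0036 + 0.0169 + 0.0441 + 0.0256 + 0.0441 = 0.1872
O = 0.1828 / √(0.2418 × 0.1872) = 0.1828 / 0.21276 = 0.8592
O = 0.8592 > 0.6 → Yes.

Yes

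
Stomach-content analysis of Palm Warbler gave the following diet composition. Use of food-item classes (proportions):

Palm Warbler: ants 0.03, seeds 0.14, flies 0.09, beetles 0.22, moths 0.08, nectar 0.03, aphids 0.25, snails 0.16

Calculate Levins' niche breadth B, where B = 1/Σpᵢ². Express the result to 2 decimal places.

5.80

Σpᵢ² = 0.03² + 0.14² + 0.09² + 0.22² + 0.08² + 0.03² + 0.25² + 0.16² = 0.0009 + 0.0196 + 0.0081 + 0.0484 + 0.0064 + 0.0009 + 0.0625 + 0.0256 = 0.1724
B = 1 / 0.1724 = 5.8005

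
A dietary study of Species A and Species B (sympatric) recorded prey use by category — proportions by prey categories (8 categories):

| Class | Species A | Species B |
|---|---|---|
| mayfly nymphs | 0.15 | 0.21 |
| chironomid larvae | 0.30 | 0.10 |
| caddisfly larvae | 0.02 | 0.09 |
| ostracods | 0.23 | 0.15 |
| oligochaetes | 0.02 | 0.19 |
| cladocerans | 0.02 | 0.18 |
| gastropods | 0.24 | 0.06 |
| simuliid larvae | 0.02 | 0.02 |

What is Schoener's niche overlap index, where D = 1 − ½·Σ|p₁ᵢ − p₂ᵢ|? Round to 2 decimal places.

0.54

Σ|p₁ᵢ − p₂ᵢ| = 0.06 + 0.20 + 0.07 + 0.08 + 0.17 + 0.16 + 0.18 + 0.00 = 0.92
D = 1 − ½ × 0.92 = 1 − 0.460 = 0.5400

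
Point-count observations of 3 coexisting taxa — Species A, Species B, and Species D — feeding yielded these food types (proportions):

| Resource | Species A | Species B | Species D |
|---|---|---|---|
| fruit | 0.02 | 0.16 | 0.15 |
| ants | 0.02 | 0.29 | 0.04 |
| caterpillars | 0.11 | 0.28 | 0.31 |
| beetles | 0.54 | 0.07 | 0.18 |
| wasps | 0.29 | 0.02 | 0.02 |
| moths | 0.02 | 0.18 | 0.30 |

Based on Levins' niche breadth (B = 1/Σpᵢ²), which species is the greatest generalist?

Species B

Σp_Aᵢ² = 0.02² + 0.02² + 0.11² + 0.54² + 0.29² + 0.02² = 0.0004 + 0.0004 + 0.0121 + 0.2916 + 0.0841 + 0.0004 = 0.3890
B_A = 1 / 0.3890 = 2.5707
Σp_Bᵢ² = 0.16² + 0.29² + 0.28² + 0.07² + 0.02² + 0.18² = 0.0256 + 0.0841 + 0.0784 + 0.0049 + 0.0004 + 0.0324 = 0.2258
B_B = 1 / 0.2258 = 4.4287
Σp_Dᵢ² = 0.15² + 0.04² + 0.31² + 0.18² + 0.02² + 0.30² = 0.0225 + 0.0016 + 0.0961 + 0.0324 + 0.0004 + 0.0900 = 0.2430
B_D = 1 / 0.2430 = 4.1152
Highest B → broadest niche (most generalist): Species B (B = 4.43).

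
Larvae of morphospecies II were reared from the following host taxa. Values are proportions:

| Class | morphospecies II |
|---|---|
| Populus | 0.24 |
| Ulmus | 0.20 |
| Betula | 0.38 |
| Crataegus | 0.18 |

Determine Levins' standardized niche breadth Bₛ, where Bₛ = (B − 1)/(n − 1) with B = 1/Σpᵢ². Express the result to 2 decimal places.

0.88

Σpᵢ² = 0.24² + 0.20² + 0.38² + 0.18² = 0.0576 + 0.0400 + 0.1444 + 0.0324 = 0.2744
B = 1 / 0.2744 = 3.6443
Bₛ = (B − 1)/(n − 1) = (3.6443 − 1)/(4 − 1) = 2.6443/3 = 0.8814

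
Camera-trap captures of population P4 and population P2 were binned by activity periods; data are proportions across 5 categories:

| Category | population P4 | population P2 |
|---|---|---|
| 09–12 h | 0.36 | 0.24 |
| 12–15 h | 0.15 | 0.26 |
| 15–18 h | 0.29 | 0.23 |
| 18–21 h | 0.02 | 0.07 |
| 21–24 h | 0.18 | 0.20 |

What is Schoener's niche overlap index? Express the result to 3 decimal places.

Σ|p₁ᵢ − p₂ᵢ| = 0.12 + 0.11 + 0.06 + 0.05 + 0.02 = 0.36
D = 1 − ½ × 0.36 = 1 − 0.180 = 0.82000

0.820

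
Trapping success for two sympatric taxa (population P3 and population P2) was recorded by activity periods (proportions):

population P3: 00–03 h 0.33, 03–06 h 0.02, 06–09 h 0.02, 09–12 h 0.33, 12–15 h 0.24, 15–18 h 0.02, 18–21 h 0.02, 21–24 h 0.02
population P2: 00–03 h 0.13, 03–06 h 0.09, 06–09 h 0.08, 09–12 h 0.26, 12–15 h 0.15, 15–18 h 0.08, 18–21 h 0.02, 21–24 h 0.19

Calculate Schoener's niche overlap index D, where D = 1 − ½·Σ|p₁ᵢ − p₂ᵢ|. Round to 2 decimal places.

0.64

Σ|p₁ᵢ − p₂ᵢ| = 0.20 + 0.07 + 0.06 + 0.07 + 0.09 + 0.06 + 0.00 + 0.17 = 0.72
D = 1 − ½ × 0.72 = 1 − 0.360 = 0.6400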